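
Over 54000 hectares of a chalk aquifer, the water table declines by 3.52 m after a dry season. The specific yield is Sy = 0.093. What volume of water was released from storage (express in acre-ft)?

A = 54000 hectares = 5.4 × 10^8 m²
ΔV = Sy × A × Δh = 0.093 × 5.4 × 10^8 m² × 3.52 m = 1.768 × 10^8 m³
ΔV = 1.768 × 10^8 m³ = 1.433 × 10^5 acre-ft

ΔV ≈ 1.43 × 10^5 acre-ft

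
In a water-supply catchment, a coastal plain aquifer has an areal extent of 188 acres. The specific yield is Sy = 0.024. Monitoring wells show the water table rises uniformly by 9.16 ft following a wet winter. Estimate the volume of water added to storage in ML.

ΔV ≈ 51 ML

A = 188 acres = 7.608 × 10^5 m²
Δh = 9.16 ft = 2.792 m
ΔV = Sy × A × Δh = 0.024 × 7.608 × 10^5 m² × 2.792 m = 50980 m³
ΔV = 50980 m³ = 50.98 ML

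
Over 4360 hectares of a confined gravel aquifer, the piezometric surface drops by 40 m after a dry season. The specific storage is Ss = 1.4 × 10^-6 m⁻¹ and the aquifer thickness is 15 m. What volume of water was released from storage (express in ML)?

S = Ss × b = 1.4 × 10^-6 m⁻¹ × 15 m = 2.1 × 10^-5
A = 4360 hectares = 4.36 × 10^7 m²
ΔV = S × A × Δh = 2.1 × 10^-5 × 4.36 × 10^7 m² × 40 m = 36620 m³
ΔV = 36620 m³ = 36.62 ML

ΔV ≈ 36.6 ML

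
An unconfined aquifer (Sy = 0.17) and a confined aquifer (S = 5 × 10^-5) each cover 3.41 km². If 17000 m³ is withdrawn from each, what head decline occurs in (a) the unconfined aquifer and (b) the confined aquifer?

Δh_u ≈ 0.0293 m; Δh_c ≈ 99.7 m

A = 3.41 km² = 3.41 × 10^6 m²
Unconfined: Δh_u = ΔV/(Sy·A) = 17000/(0.17 × 3.41 × 10^6) = 0.02933 m
Confined: Δh_c = ΔV/(S·A) = 17000/(5 × 10^-5 × 3.41 × 10^6) = 99.71 m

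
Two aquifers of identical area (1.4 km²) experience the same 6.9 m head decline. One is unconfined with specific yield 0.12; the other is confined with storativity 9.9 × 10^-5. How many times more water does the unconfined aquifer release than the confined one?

A = 1.4 km² = 1.4 × 10^6 m²
Unconfined: ΔV_u = Sy × A × Δh = 0.12 × 1.4 × 10^6 × 6.9 = 1.159 × 10^6 m³
Confined: ΔV_c = S × A × Δh = 9.9 × 10^-5 × 1.4 × 10^6 × 6.9 = 956.3 m³
Ratio = ΔV_u / ΔV_c = Sy / S = 0.12 / 9.9 × 10^-5 = 1212

ΔV_u / ΔV_c ≈ 1210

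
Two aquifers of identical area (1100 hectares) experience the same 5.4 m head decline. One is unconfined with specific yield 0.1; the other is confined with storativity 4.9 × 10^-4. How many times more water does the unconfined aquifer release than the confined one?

ΔV_u / ΔV_c ≈ 204

A = 1100 hectares = 1.1 × 10^7 m²
Unconfined: ΔV_u = Sy × A × Δh = 0.1 × 1.1 × 10^7 × 5.4 = 5.94 × 10^6 m³
Confined: ΔV_c = S × A × Δh = 4.9 × 10^-4 × 1.1 × 10^7 × 5.4 = 29110 m³
Ratio = ΔV_u / ΔV_c = Sy / S = 0.1 / 4.9 × 10^-4 = 204.1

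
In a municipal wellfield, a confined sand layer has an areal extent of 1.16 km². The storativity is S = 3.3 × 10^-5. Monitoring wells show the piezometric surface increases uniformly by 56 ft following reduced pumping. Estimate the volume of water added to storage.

A = 1.16 km² = 1.16 × 10^6 m²
Δh = 56 ft = 17.07 m
ΔV = S × A × Δh = 3.3 × 10^-5 × 1.16 × 10^6 m² × 17.07 m = 653.4 m³

ΔV ≈ 653 m³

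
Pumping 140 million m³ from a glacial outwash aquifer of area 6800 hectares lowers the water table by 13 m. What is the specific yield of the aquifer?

A = 6800 hectares = 6.8 × 10^7 m²
ΔV = 140 million m³ = 1.4 × 10^8 m³
Sy = ΔV / (A × Δh) = 1.4 × 10^8 m³ / (6.8 × 10^7 m² × 13 m) = 0.1584

Sy ≈ 0.16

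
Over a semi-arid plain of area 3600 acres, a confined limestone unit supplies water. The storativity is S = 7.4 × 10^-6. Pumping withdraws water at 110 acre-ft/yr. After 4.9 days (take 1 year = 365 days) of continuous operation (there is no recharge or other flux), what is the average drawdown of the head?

A = 3600 acres = 1.457 × 10^7 m²
Q = 110 acre-ft/yr = 371.7 m³/d
ΔV = Q × t = 371.7 m³/d × 4.9 d = 1821 m³
Δh = ΔV / (S × A) = 1821 / (7.4 × 10^-6 × 1.457 × 10^7) = 16.9 m

Δh ≈ 16.9 m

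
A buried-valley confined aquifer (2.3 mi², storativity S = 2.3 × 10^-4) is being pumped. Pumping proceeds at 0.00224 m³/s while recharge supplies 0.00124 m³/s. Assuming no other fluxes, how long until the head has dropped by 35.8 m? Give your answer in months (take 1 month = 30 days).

A = 2.3 mi² = 5.957 × 10^6 m²
ΔV = S × A × Δh = 2.3 × 10^-4 × 5.957 × 10^6 × 35.8 = 49050 m³
Net withdrawal = 0.00224 − 0.00124 = 1 × 10^-3 m³/s = 86.4 m³/d
t = ΔV / Q = 49050 m³ / 86.4 m³/d = 567.7 d
t = 567.7 d ≈ 18.92 months

t ≈ 18.9 months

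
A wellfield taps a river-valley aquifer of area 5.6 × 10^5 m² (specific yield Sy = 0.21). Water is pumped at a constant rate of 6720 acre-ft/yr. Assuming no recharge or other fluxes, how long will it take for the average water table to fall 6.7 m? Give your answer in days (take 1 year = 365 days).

t ≈ 34.7 days

ΔV = Sy × A × Δh = 0.21 × 5.6 × 10^5 × 6.7 = 7.879 × 10^5 m³
Q = 6720 acre-ft/yr = 22710 m³/d
t = ΔV / Q = 7.879 × 10^5 m³ / 22710 m³/d = 34.7 d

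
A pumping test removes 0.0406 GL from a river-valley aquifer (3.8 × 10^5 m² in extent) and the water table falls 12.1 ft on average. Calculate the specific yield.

Δh = 12.1 ft = 3.688 m
ΔV = 0.0406 GL = 40600 m³
Sy = ΔV / (A × Δh) = 40600 m³ / (3.8 × 10^5 m² × 3.688 m) = 0.02897

Sy ≈ 0.029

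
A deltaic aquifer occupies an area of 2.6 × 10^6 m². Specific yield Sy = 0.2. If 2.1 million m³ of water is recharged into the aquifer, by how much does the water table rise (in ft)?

ΔV = 2.1 million m³ = 2.1 × 10^6 m³
Δh = ΔV / (Sy × A) = 2.1 × 10^6 m³ / (0.2 × 2.6 × 10^6 m²) = 4.038 m
Δh = 4.038 m = 13.25 ft

Δh ≈ 13.2 ft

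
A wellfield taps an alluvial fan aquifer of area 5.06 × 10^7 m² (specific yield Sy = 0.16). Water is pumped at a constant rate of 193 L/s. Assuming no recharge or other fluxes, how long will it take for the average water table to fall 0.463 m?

ΔV = Sy × A × Δh = 0.16 × 5.06 × 10^7 × 0.463 = 3.748 × 10^6 m³
Q = 193 L/s = 16680 m³/d
t = ΔV / Q = 3.748 × 10^6 m³ / 16680 m³/d = 224.8 d

t ≈ 225 days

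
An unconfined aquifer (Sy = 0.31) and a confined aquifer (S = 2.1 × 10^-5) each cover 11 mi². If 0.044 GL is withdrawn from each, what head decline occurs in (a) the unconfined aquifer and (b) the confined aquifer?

A = 11 mi² = 2.849 × 10^7 m²
ΔV = 0.044 GL = 44000 m³
Unconfined: Δh_u = ΔV/(Sy·A) = 44000/(0.31 × 2.849 × 10^7) = 0.004982 m
Confined: Δh_c = ΔV/(S·A) = 44000/(2.1 × 10^-5 × 2.849 × 10^7) = 73.54 m

Δh_u ≈ 0.00498 m; Δh_c ≈ 73.5 m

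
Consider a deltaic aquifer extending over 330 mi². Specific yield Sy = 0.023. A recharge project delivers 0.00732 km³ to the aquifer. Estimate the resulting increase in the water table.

A = 330 mi² = 8.547 × 10^8 m²
ΔV = 0.00732 km³ = 7.32 × 10^6 m³
Δh = ΔV / (Sy × A) = 7.32 × 10^6 m³ / (0.023 × 8.547 × 10^8 m²) = 0.3724 m

Δh ≈ 0.372 m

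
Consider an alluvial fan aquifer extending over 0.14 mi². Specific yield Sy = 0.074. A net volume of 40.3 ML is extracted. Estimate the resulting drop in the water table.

Δh ≈ 1.5 m

A = 0.14 mi² = 3.626 × 10^5 m²
ΔV = 40.3 ML = 40300 m³
Δh = ΔV / (Sy × A) = 40300 m³ / (0.074 × 3.626 × 10^5 m²) = 1.502 m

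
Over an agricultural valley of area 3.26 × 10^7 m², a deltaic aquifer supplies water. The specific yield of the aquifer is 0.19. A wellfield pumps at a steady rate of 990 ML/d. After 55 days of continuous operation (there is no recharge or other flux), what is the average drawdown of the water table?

Δh ≈ 8.79 m

Q = 990 ML/d = 9.9 × 10^5 m³/d
ΔV = Q × t = 9.9 × 10^5 m³/d × 55 d = 5.445 × 10^7 m³
Δh = ΔV / (Sy × A) = 5.445 × 10^7 / (0.19 × 3.26 × 10^7) = 8.791 m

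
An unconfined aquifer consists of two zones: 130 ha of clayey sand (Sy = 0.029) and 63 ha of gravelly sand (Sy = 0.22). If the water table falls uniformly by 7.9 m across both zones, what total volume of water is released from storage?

ΔV ≈ 1.39 × 10^6 m³

A₁ = 130 ha = 1.3 × 10^6 m²; A₂ = 63 ha = 6.3 × 10^5 m²
ΔV₁ = 0.029 × 1.3 × 10^6 × 7.9 = 2.978 × 10^5 m³
ΔV₂ = 0.22 × 6.3 × 10^5 × 7.9 = 1.095 × 10^6 m³
ΔV = ΔV₁ + ΔV₂ = 1.393 × 10^6 m³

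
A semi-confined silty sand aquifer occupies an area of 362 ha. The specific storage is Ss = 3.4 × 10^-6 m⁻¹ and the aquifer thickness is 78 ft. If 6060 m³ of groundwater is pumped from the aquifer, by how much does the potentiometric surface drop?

Δh ≈ 20.7 m

b = 78 ft = 23.77 m
S = Ss × b = 3.4 × 10^-6 m⁻¹ × 23.77 m = 8.083 × 10^-5
A = 362 ha = 3.62 × 10^6 m²
Δh = ΔV / (S × A) = 6060 m³ / (8.083 × 10^-5 × 3.62 × 10^6 m²) = 20.71 m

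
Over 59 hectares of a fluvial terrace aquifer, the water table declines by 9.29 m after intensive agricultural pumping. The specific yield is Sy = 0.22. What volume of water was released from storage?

A = 59 hectares = 5.9 × 10^5 m²
ΔV = Sy × A × Δh = 0.22 × 5.9 × 10^5 m² × 9.29 m = 1.206 × 10^6 m³

ΔV ≈ 1.21 × 10^6 m³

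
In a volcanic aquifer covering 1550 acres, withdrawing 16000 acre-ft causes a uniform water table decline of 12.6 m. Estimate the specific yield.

A = 1550 acres = 6.273 × 10^6 m²
ΔV = 16000 acre-ft = 1.974 × 10^7 m³
Sy = ΔV / (A × Δh) = 1.974 × 10^7 m³ / (6.273 × 10^6 m² × 12.6 m) = 0.2497

Sy ≈ 0.25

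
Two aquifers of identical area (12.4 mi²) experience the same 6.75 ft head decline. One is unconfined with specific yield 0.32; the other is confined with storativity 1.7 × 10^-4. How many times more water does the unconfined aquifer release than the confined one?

ΔV_u / ΔV_c ≈ 1880

A = 12.4 mi² = 3.212 × 10^7 m²
Δh = 6.75 ft = 2.057 m
Unconfined: ΔV_u = Sy × A × Δh = 0.32 × 3.212 × 10^7 × 2.057 = 2.114 × 10^7 m³
Confined: ΔV_c = S × A × Δh = 1.7 × 10^-4 × 3.212 × 10^7 × 2.057 = 11230 m³
Ratio = ΔV_u / ΔV_c = Sy / S = 0.32 / 1.7 × 10^-4 = 1882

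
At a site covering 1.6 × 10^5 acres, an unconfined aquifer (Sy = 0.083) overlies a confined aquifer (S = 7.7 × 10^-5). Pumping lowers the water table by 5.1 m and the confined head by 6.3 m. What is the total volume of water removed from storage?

A = 1.6 × 10^5 acres = 6.475 × 10^8 m²
Unconfined: ΔV_u = Sy × A × Δh_u = 0.083 × 6.475 × 10^8 × 5.1 = 2.741 × 10^8 m³
Confined: ΔV_c = S × A × Δh_c = 7.7 × 10^-5 × 6.475 × 10^8 × 6.3 = 3.141 × 10^5 m³
Total ΔV = 2.741 × 10^8 + 3.141 × 10^5 = 2.744 × 10^8 m³

ΔV ≈ 2.74 × 10^8 m³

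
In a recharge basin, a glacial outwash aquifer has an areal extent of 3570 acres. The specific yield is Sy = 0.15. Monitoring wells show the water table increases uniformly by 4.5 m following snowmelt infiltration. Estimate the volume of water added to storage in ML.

A = 3570 acres = 1.445 × 10^7 m²
ΔV = Sy × A × Δh = 0.15 × 1.445 × 10^7 m² × 4.5 m = 9.752 × 10^6 m³
ΔV = 9.752 × 10^6 m³ = 9752 ML

ΔV ≈ 9750 ML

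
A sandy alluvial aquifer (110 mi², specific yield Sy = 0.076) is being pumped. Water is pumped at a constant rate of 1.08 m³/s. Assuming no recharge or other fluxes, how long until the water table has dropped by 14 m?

t ≈ 3250 days

A = 110 mi² = 2.849 × 10^8 m²
ΔV = Sy × A × Δh = 0.076 × 2.849 × 10^8 × 14 = 3.031 × 10^8 m³
Q = 1.08 m³/s = 93310 m³/d
t = ΔV / Q = 3.031 × 10^8 m³ / 93310 m³/d = 3249 d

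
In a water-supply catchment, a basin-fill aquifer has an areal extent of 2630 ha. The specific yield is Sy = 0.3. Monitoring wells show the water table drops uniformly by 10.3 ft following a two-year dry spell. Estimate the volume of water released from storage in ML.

ΔV ≈ 24800 ML

A = 2630 ha = 2.63 × 10^7 m²
Δh = 10.3 ft = 3.139 m
ΔV = Sy × A × Δh = 0.3 × 2.63 × 10^7 m² × 3.139 m = 2.477 × 10^7 m³
ΔV = 2.477 × 10^7 m³ = 24770 ML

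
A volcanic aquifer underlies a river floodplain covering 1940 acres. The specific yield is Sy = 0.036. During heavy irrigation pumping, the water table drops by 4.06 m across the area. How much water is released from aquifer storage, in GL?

A = 1940 acres = 7.851 × 10^6 m²
ΔV = Sy × A × Δh = 0.036 × 7.851 × 10^6 m² × 4.06 m = 1.147 × 10^6 m³
ΔV = 1.147 × 10^6 m³ = 1.147 GL

ΔV ≈ 1.15 GL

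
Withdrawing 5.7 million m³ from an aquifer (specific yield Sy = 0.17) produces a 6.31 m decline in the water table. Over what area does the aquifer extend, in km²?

ΔV = 5.7 million m³ = 5.7 × 10^6 m³
A = ΔV / (Sy × Δh) = 5.7 × 10^6 / (0.17 × 6.31) = 5.314 × 10^6 m²
A = 5.314 × 10^6 m² = 5.314 km²

A ≈ 5.31 km²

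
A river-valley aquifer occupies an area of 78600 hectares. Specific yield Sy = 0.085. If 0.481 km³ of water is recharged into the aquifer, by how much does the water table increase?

Δh ≈ 7.2 m

A = 78600 hectares = 7.86 × 10^8 m²
ΔV = 0.481 km³ = 4.81 × 10^8 m³
Δh = ΔV / (Sy × A) = 4.81 × 10^8 m³ / (0.085 × 7.86 × 10^8 m²) = 7.2 m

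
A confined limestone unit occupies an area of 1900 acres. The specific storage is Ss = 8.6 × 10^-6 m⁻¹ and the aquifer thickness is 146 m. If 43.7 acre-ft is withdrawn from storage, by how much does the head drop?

Δh ≈ 5.58 m

S = Ss × b = 8.6 × 10^-6 m⁻¹ × 146 m = 1.256 × 10^-3
A = 1900 acres = 7.689 × 10^6 m²
ΔV = 43.7 acre-ft = 53900 m³
Δh = ΔV / (S × A) = 53900 m³ / (0.001256 × 7.689 × 10^6 m²) = 5.583 m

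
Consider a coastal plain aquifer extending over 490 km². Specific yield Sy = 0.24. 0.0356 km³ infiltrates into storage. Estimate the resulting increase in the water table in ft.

A = 490 km² = 4.9 × 10^8 m²
ΔV = 0.0356 km³ = 3.56 × 10^7 m³
Δh = ΔV / (Sy × A) = 3.56 × 10^7 m³ / (0.24 × 4.9 × 10^8 m²) = 0.3027 m
Δh = 0.3027 m = 0.9932 ft

Δh ≈ 0.993 ft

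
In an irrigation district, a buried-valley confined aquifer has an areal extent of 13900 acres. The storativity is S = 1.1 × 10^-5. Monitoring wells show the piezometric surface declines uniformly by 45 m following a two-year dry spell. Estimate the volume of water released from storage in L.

ΔV ≈ 2.78 × 10^7 L

A = 13900 acres = 5.625 × 10^7 m²
ΔV = S × A × Δh = 1.1 × 10^-5 × 5.625 × 10^7 m² × 45 m = 27840 m³
ΔV = 27840 m³ = 2.784 × 10^7 L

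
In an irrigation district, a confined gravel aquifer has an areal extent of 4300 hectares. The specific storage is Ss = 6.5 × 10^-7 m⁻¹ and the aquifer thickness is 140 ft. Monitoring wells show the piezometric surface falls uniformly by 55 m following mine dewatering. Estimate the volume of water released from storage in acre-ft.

b = 140 ft = 42.67 m
S = Ss × b = 6.5 × 10^-7 m⁻¹ × 42.67 m = 2.774 × 10^-5
A = 4300 hectares = 4.3 × 10^7 m²
ΔV = S × A × Δh = 2.774 × 10^-5 × 4.3 × 10^7 m² × 55 m = 65600 m³
ΔV = 65600 m³ = 53.18 acre-ft

ΔV ≈ 53.2 acre-ft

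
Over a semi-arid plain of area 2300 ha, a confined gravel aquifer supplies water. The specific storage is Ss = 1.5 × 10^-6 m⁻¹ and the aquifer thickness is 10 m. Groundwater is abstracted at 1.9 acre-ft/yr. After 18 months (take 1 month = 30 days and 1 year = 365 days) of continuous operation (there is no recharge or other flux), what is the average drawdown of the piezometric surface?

S = Ss × b = 1.5 × 10^-6 m⁻¹ × 10 m = 1.5 × 10^-5
A = 2300 ha = 2.3 × 10^7 m²
Q = 1.9 acre-ft/yr = 6.421 m³/d
t = 18 months = 540 d
ΔV = Q × t = 6.421 m³/d × 540 d = 3467 m³
Δh = ΔV / (S × A) = 3467 / (1.5 × 10^-5 × 2.3 × 10^7) = 10.05 m

Δh ≈ 10.1 m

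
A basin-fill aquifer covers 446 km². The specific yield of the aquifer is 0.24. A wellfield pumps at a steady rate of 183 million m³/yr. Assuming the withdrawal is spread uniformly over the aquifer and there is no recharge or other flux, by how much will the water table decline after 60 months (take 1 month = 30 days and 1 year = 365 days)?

Δh ≈ 8.43 m

A = 446 km² = 4.46 × 10^8 m²
Q = 183 million m³/yr = 5.014 × 10^5 m³/d
t = 60 months = 1800 d
ΔV = Q × t = 5.014 × 10^5 m³/d × 1800 d = 9.025 × 10^8 m³
Δh = ΔV / (Sy × A) = 9.025 × 10^8 / (0.24 × 4.46 × 10^8) = 8.431 m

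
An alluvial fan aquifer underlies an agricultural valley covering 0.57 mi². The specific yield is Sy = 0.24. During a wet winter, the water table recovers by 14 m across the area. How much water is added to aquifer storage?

A = 0.57 mi² = 1.476 × 10^6 m²
ΔV = Sy × A × Δh = 0.24 × 1.476 × 10^6 m² × 14 m = 4.96 × 10^6 m³

ΔV ≈ 4.96 × 10^6 m³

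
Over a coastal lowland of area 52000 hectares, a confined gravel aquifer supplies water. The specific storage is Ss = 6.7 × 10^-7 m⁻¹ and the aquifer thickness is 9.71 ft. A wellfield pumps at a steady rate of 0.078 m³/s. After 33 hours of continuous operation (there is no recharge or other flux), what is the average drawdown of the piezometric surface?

b = 9.71 ft = 2.96 m
S = Ss × b = 6.7 × 10^-7 m⁻¹ × 2.96 m = 1.983 × 10^-6
A = 52000 hectares = 5.2 × 10^8 m²
Q = 0.078 m³/s = 6739 m³/d
t = 33 hours = 1.375 d
ΔV = Q × t = 6739 m³/d × 1.375 d = 9266 m³
Δh = ΔV / (S × A) = 9266 / (1.983 × 10^-6 × 5.2 × 10^8) = 8.987 m

Δh ≈ 8.99 m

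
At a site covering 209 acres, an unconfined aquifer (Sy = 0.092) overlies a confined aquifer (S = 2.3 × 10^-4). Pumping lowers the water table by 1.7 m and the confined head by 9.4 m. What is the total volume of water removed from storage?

ΔV ≈ 1.34 × 10^5 m³

A = 209 acres = 8.458 × 10^5 m²
Unconfined: ΔV_u = Sy × A × Δh_u = 0.092 × 8.458 × 10^5 × 1.7 = 1.323 × 10^5 m³
Confined: ΔV_c = S × A × Δh_c = 2.3 × 10^-4 × 8.458 × 10^5 × 9.4 = 1829 m³
Total ΔV = 1.323 × 10^5 + 1829 = 1.341 × 10^5 m³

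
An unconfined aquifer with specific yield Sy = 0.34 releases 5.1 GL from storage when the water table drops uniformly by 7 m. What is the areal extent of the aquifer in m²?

A ≈ 2.14 × 10^6 m²

ΔV = 5.1 GL = 5.1 × 10^6 m³
A = ΔV / (Sy × Δh) = 5.1 × 10^6 / (0.34 × 7) = 2.143 × 10^6 m²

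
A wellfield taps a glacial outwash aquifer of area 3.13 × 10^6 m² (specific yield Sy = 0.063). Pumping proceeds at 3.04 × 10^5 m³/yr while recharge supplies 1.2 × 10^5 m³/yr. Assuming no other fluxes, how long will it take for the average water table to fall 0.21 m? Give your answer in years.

t ≈ 0.225 years

ΔV = Sy × A × Δh = 0.063 × 3.13 × 10^6 × 0.21 = 41410 m³
Net withdrawal = 3.04 × 10^5 − 1.2 × 10^5 = 1.84 × 10^5 m³/yr = 504.1 m³/d
t = ΔV / Q = 41410 m³ / 504.1 m³/d = 82.14 d
t = 82.14 d ≈ 0.2251 years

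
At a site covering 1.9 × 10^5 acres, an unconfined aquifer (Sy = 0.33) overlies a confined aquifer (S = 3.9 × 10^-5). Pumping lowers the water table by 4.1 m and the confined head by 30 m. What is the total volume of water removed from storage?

ΔV ≈ 1.04 × 10^9 m³

A = 1.9 × 10^5 acres = 7.689 × 10^8 m²
Unconfined: ΔV_u = Sy × A × Δh_u = 0.33 × 7.689 × 10^8 × 4.1 = 1.04 × 10^9 m³
Confined: ΔV_c = S × A × Δh_c = 3.9 × 10^-5 × 7.689 × 10^8 × 30 = 8.996 × 10^5 m³
Total ΔV = 1.04 × 10^9 + 8.996 × 10^5 = 1.041 × 10^9 m³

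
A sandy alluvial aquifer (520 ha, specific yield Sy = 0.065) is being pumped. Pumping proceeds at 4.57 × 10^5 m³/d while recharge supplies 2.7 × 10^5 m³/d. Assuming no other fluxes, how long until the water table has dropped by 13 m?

A = 520 ha = 5.2 × 10^6 m²
ΔV = Sy × A × Δh = 0.065 × 5.2 × 10^6 × 13 = 4.394 × 10^6 m³
Net withdrawal = 4.57 × 10^5 − 2.7 × 10^5 = 1.87 × 10^5 m³/d
t = ΔV / Q = 4.394 × 10^6 m³ / 1.87 × 10^5 m³/d = 23.5 d

t ≈ 23.5 days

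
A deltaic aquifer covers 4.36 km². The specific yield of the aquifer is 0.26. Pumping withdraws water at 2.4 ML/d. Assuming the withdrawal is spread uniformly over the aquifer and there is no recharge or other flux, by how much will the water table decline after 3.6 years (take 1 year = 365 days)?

Δh ≈ 2.78 m

A = 4.36 km² = 4.36 × 10^6 m²
Q = 2.4 ML/d = 2400 m³/d
t = 3.6 years = 1314 d
ΔV = Q × t = 2400 m³/d × 1314 d = 3.154 × 10^6 m³
Δh = ΔV / (Sy × A) = 3.154 × 10^6 / (0.26 × 4.36 × 10^6) = 2.782 m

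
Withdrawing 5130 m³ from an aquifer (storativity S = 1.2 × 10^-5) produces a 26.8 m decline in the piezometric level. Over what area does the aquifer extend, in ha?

A = ΔV / (S × Δh) = 5130 / (1.2 × 10^-5 × 26.8) = 1.595 × 10^7 m²
A = 1.595 × 10^7 m² = 1595 ha

A ≈ 1600 ha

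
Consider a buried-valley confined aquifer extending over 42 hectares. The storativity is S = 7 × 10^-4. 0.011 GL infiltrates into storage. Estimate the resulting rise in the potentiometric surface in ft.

Δh ≈ 123 ft

A = 42 hectares = 4.2 × 10^5 m²
ΔV = 0.011 GL = 11000 m³
Δh = ΔV / (S × A) = 11000 m³ / (7 × 10^-4 × 4.2 × 10^5 m²) = 37.41 m
Δh = 37.41 m = 122.8 ft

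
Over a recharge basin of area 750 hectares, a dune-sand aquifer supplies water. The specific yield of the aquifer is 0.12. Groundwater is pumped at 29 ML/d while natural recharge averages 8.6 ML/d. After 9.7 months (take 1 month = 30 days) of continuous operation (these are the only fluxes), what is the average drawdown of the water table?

A = 750 hectares = 7.5 × 10^6 m²
Net abstraction = 29 − 8.6 = 20.4 ML/d
Q_net = 20.4 ML/d = 20400 m³/d
t = 9.7 months = 291 d
ΔV = Q × t = 20400 m³/d × 291 d = 5.936 × 10^6 m³
Δh = ΔV / (Sy × A) = 5.936 × 10^6 / (0.12 × 7.5 × 10^6) = 6.596 m

Δh ≈ 6.6 m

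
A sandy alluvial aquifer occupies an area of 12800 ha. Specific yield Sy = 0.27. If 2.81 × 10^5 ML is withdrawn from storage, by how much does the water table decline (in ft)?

A = 12800 ha = 1.28 × 10^8 m²
ΔV = 2.81 × 10^5 ML = 2.81 × 10^8 m³
Δh = ΔV / (Sy × A) = 2.81 × 10^8 m³ / (0.27 × 1.28 × 10^8 m²) = 8.131 m
Δh = 8.131 m = 26.68 ft

Δh ≈ 26.7 ft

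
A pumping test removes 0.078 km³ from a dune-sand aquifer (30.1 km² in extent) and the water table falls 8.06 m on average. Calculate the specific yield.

A = 30.1 km² = 3.01 × 10^7 m²
ΔV = 0.078 km³ = 7.8 × 10^7 m³
Sy = ΔV / (A × Δh) = 7.8 × 10^7 m³ / (3.01 × 10^7 m² × 8.06 m) = 0.3215

Sy ≈ 0.32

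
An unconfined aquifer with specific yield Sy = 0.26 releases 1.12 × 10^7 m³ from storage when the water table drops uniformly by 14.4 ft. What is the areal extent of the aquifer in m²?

A ≈ 9.81 × 10^6 m²

Δh = 14.4 ft = 4.389 m
A = ΔV / (Sy × Δh) = 1.12 × 10^7 / (0.26 × 4.389) = 9.814 × 10^6 m²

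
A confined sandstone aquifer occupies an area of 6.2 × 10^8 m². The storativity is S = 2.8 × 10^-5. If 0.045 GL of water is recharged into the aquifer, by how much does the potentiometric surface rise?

ΔV = 0.045 GL = 45000 m³
Δh = ΔV / (S × A) = 45000 m³ / (2.8 × 10^-5 × 6.2 × 10^8 m²) = 2.592 m

Δh ≈ 2.59 m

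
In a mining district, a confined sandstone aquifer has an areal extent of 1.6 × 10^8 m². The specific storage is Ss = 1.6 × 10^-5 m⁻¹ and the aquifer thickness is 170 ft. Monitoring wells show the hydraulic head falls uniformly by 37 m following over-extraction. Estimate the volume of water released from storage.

ΔV ≈ 4.91 × 10^6 m³

b = 170 ft = 51.82 m
S = Ss × b = 1.6 × 10^-5 m⁻¹ × 51.82 m = 8.291 × 10^-4
ΔV = S × A × Δh = 8.291 × 10^-4 × 1.6 × 10^8 m² × 37 m = 4.908 × 10^6 m³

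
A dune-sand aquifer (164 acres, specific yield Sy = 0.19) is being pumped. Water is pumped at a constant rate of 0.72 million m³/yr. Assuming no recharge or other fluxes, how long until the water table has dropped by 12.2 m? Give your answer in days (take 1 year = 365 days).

A = 164 acres = 6.637 × 10^5 m²
ΔV = Sy × A × Δh = 0.19 × 6.637 × 10^5 × 12.2 = 1.538 × 10^6 m³
Q = 0.72 million m³/yr = 1973 m³/d
t = ΔV / Q = 1.538 × 10^6 m³ / 1973 m³/d = 779.9 d

t ≈ 780 days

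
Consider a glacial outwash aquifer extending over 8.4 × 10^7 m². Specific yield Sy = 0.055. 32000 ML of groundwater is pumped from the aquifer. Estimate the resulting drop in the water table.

ΔV = 32000 ML = 3.2 × 10^7 m³
Δh = ΔV / (Sy × A) = 3.2 × 10^7 m³ / (0.055 × 8.4 × 10^7 m²) = 6.926 m

Δh ≈ 6.93 m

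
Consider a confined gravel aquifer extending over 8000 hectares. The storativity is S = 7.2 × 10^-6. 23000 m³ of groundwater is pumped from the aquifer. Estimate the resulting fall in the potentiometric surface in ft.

A = 8000 hectares = 8 × 10^7 m²
Δh = ΔV / (S × A) = 23000 m³ / (7.2 × 10^-6 × 8 × 10^7 m²) = 39.93 m
Δh = 39.93 m = 131 ft

Δh ≈ 131 ft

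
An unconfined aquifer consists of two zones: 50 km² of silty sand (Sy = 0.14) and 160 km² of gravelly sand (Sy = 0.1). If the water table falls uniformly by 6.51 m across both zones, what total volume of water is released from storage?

A₁ = 50 km² = 5 × 10^7 m²; A₂ = 160 km² = 1.6 × 10^8 m²
ΔV₁ = 0.14 × 5 × 10^7 × 6.51 = 4.557 × 10^7 m³
ΔV₂ = 0.1 × 1.6 × 10^8 × 6.51 = 1.042 × 10^8 m³
ΔV = ΔV₁ + ΔV₂ = 1.497 × 10^8 m³

ΔV ≈ 1.5 × 10^8 m³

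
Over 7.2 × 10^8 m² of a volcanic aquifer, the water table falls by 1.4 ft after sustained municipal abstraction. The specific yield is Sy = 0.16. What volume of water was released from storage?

Δh = 1.4 ft = 0.4267 m
ΔV = Sy × A × Δh = 0.16 × 7.2 × 10^8 m² × 0.4267 m = 4.916 × 10^7 m³

ΔV ≈ 4.92 × 10^7 m³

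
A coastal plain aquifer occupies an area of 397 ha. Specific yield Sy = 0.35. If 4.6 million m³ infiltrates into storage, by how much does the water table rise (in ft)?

A = 397 ha = 3.97 × 10^6 m²
ΔV = 4.6 million m³ = 4.6 × 10^6 m³
Δh = ΔV / (Sy × A) = 4.6 × 10^6 m³ / (0.35 × 3.97 × 10^6 m²) = 3.311 m
Δh = 3.311 m = 10.86 ft

Δh ≈ 10.9 ft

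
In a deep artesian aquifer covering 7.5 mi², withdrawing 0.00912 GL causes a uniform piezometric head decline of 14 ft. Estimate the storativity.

S ≈ 1.1 × 10^-4

A = 7.5 mi² = 1.942 × 10^7 m²
Δh = 14 ft = 4.267 m
ΔV = 0.00912 GL = 9120 m³
S = ΔV / (A × Δh) = 9120 m³ / (1.942 × 10^7 m² × 4.267 m) = 1.1 × 10^-4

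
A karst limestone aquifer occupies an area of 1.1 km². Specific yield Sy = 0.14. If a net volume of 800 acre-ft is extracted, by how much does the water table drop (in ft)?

A = 1.1 km² = 1.1 × 10^6 m²
ΔV = 800 acre-ft = 9.868 × 10^5 m³
Δh = ΔV / (Sy × A) = 9.868 × 10^5 m³ / (0.14 × 1.1 × 10^6 m²) = 6.408 m
Δh = 6.408 m = 21.02 ft

Δh ≈ 21 ft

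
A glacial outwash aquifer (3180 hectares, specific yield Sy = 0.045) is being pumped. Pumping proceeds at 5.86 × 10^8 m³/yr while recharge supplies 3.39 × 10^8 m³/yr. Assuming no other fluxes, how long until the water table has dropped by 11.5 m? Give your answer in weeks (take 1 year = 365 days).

t ≈ 3.47 weeks

A = 3180 hectares = 3.18 × 10^7 m²
ΔV = Sy × A × Δh = 0.045 × 3.18 × 10^7 × 11.5 = 1.646 × 10^7 m³
Net withdrawal = 5.86 × 10^8 − 3.39 × 10^8 = 2.47 × 10^8 m³/yr = 6.767 × 10^5 m³/d
t = ΔV / Q = 1.646 × 10^7 m³ / 6.767 × 10^5 m³/d = 24.32 d
t = 24.32 d ≈ 3.474 weeks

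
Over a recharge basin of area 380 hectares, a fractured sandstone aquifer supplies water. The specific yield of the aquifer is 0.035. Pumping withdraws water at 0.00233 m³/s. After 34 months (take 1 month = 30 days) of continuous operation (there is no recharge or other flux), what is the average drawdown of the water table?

Δh ≈ 1.54 m

A = 380 hectares = 3.8 × 10^6 m²
Q = 0.00233 m³/s = 201.3 m³/d
t = 34 months = 1020 d
ΔV = Q × t = 201.3 m³/d × 1020 d = 2.053 × 10^5 m³
Δh = ΔV / (Sy × A) = 2.053 × 10^5 / (0.035 × 3.8 × 10^6) = 1.544 m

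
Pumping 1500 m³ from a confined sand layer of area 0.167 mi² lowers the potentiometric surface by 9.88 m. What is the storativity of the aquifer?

A = 0.167 mi² = 4.325 × 10^5 m²
S = ΔV / (A × Δh) = 1500 m³ / (4.325 × 10^5 m² × 9.88 m) = 3.51 × 10^-4

S ≈ 3.5 × 10^-4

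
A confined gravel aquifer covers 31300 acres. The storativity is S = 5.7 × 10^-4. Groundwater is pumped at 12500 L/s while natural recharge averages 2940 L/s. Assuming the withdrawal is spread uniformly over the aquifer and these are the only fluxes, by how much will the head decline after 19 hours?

Δh ≈ 9.06 m

A = 31300 acres = 1.267 × 10^8 m²
Net abstraction = 12500 − 2940 = 9560 L/s
Q_net = 9560 L/s = 8.26 × 10^5 m³/d
t = 19 hours = 0.7917 d
ΔV = Q × t = 8.26 × 10^5 m³/d × 0.7917 d = 6.539 × 10^5 m³
Δh = ΔV / (S × A) = 6.539 × 10^5 / (5.7 × 10^-4 × 1.267 × 10^8) = 9.057 m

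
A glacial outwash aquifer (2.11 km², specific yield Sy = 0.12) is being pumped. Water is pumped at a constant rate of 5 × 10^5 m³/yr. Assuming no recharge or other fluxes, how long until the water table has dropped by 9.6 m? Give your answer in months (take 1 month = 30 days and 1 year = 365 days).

A = 2.11 km² = 2.11 × 10^6 m²
ΔV = Sy × A × Δh = 0.12 × 2.11 × 10^6 × 9.6 = 2.431 × 10^6 m³
Q = 5 × 10^5 m³/yr = 1370 m³/d
t = ΔV / Q = 2.431 × 10^6 m³ / 1370 m³/d = 1774 d
t = 1774 d ≈ 59.15 months

t ≈ 59.1 months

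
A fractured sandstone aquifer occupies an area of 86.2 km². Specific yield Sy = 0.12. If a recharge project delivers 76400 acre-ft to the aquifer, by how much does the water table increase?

A = 86.2 km² = 8.62 × 10^7 m²
ΔV = 76400 acre-ft = 9.424 × 10^7 m³
Δh = ΔV / (Sy × A) = 9.424 × 10^7 m³ / (0.12 × 8.62 × 10^7 m²) = 9.11 m

Δh ≈ 9.11 m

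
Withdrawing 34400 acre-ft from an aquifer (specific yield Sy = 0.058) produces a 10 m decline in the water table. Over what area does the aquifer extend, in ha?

A ≈ 7320 ha

ΔV = 34400 acre-ft = 4.243 × 10^7 m³
A = ΔV / (Sy × Δh) = 4.243 × 10^7 / (0.058 × 10) = 7.316 × 10^7 m²
A = 7.316 × 10^7 m² = 7316 ha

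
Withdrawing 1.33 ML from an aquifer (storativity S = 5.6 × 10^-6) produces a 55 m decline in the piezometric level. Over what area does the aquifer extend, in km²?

A ≈ 4.32 km²

ΔV = 1.33 ML = 1330 m³
A = ΔV / (S × Δh) = 1330 / (5.6 × 10^-6 × 55) = 4.318 × 10^6 m²
A = 4.318 × 10^6 m² = 4.318 km²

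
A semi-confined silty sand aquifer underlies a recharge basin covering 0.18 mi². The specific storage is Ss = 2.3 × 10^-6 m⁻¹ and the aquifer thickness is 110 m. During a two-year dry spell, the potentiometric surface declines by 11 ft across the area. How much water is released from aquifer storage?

S = Ss × b = 2.3 × 10^-6 m⁻¹ × 110 m = 2.53 × 10^-4
A = 0.18 mi² = 4.662 × 10^5 m²
Δh = 11 ft = 3.353 m
ΔV = S × A × Δh = 2.53 × 10^-4 × 4.662 × 10^5 m² × 3.353 m = 395.5 m³

ΔV ≈ 395 m³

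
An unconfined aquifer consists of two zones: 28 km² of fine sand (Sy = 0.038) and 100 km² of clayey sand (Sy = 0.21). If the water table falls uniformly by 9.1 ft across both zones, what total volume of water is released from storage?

ΔV ≈ 6.12 × 10^7 m³

A₁ = 28 km² = 2.8 × 10^7 m²; A₂ = 100 km² = 1 × 10^8 m²
Δh = 9.1 ft = 2.774 m
ΔV₁ = 0.038 × 2.8 × 10^7 × 2.774 = 2.951 × 10^6 m³
ΔV₂ = 0.21 × 1 × 10^8 × 2.774 = 5.825 × 10^7 m³
ΔV = ΔV₁ + ΔV₂ = 6.12 × 10^7 m³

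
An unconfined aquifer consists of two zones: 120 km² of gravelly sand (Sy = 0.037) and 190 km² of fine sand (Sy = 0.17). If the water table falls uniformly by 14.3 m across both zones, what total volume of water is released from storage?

ΔV ≈ 5.25 × 10^8 m³

A₁ = 120 km² = 1.2 × 10^8 m²; A₂ = 190 km² = 1.9 × 10^8 m²
ΔV₁ = 0.037 × 1.2 × 10^8 × 14.3 = 6.349 × 10^7 m³
ΔV₂ = 0.17 × 1.9 × 10^8 × 14.3 = 4.619 × 10^8 m³
ΔV = ΔV₁ + ΔV₂ = 5.254 × 10^8 m³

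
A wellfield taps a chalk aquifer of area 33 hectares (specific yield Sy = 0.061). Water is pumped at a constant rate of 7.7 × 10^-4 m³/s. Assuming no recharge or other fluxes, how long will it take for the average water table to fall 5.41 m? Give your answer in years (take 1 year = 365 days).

A = 33 hectares = 3.3 × 10^5 m²
ΔV = Sy × A × Δh = 0.061 × 3.3 × 10^5 × 5.41 = 1.089 × 10^5 m³
Q = 7.7 × 10^-4 m³/s = 66.53 m³/d
t = ΔV / Q = 1.089 × 10^5 m³ / 66.53 m³/d = 1637 d
t = 1637 d ≈ 4.485 years

t ≈ 4.48 years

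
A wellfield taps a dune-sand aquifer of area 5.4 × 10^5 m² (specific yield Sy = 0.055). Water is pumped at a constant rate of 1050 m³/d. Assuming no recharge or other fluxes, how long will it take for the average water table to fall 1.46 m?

ΔV = Sy × A × Δh = 0.055 × 5.4 × 10^5 × 1.46 = 43360 m³
t = ΔV / Q = 43360 m³ / 1050 m³/d = 41.3 d

t ≈ 41.3 days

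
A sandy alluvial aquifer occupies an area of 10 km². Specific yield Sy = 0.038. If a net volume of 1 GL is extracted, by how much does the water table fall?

Δh ≈ 2.63 m

A = 10 km² = 1 × 10^7 m²
ΔV = 1 GL = 1 × 10^6 m³
Δh = ΔV / (Sy × A) = 1 × 10^6 m³ / (0.038 × 1 × 10^7 m²) = 2.632 m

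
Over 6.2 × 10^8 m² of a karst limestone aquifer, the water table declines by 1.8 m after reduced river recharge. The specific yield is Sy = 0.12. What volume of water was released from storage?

ΔV = Sy × A × Δh = 0.12 × 6.2 × 10^8 m² × 1.8 m = 1.339 × 10^8 m³

ΔV ≈ 1.34 × 10^8 m³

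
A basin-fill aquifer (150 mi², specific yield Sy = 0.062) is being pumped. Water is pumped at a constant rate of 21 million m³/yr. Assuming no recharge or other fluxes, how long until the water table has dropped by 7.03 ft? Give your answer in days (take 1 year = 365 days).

A = 150 mi² = 3.885 × 10^8 m²
Δh = 7.03 ft = 2.143 m
ΔV = Sy × A × Δh = 0.062 × 3.885 × 10^8 × 2.143 = 5.161 × 10^7 m³
Q = 21 million m³/yr = 57530 m³/d
t = ΔV / Q = 5.161 × 10^7 m³ / 57530 m³/d = 897.1 d

t ≈ 897 days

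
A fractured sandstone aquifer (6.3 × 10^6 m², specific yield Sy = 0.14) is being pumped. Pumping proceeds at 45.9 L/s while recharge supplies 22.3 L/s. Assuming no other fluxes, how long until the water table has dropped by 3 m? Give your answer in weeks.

t ≈ 185 weeks

ΔV = Sy × A × Δh = 0.14 × 6.3 × 10^6 × 3 = 2.646 × 10^6 m³
Net withdrawal = 45.9 − 22.3 = 23.6 L/s = 2039 m³/d
t = ΔV / Q = 2.646 × 10^6 m³ / 2039 m³/d = 1298 d
t = 1298 d ≈ 185.4 weeks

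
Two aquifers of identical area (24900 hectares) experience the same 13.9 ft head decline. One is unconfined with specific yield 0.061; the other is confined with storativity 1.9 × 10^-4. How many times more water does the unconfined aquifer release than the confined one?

ΔV_u / ΔV_c ≈ 321

A = 24900 hectares = 2.49 × 10^8 m²
Δh = 13.9 ft = 4.237 m
Unconfined: ΔV_u = Sy × A × Δh = 0.061 × 2.49 × 10^8 × 4.237 = 6.435 × 10^7 m³
Confined: ΔV_c = S × A × Δh = 1.9 × 10^-4 × 2.49 × 10^8 × 4.237 = 2.004 × 10^5 m³
Ratio = ΔV_u / ΔV_c = Sy / S = 0.061 / 1.9 × 10^-4 = 321.1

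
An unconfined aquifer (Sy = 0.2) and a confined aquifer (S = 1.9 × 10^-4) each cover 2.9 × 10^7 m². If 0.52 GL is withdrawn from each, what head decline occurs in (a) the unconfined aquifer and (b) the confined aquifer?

ΔV = 0.52 GL = 5.2 × 10^5 m³
Unconfined: Δh_u = ΔV/(Sy·A) = 5.2 × 10^5/(0.2 × 2.9 × 10^7) = 0.08966 m
Confined: Δh_c = ΔV/(S·A) = 5.2 × 10^5/(1.9 × 10^-4 × 2.9 × 10^7) = 94.37 m

Δh_u ≈ 0.0897 m; Δh_c ≈ 94.4 m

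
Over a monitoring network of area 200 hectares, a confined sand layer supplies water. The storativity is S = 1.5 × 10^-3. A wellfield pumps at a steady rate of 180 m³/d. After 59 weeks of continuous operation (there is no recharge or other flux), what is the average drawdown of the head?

Δh ≈ 24.8 m

A = 200 hectares = 2 × 10^6 m²
t = 59 weeks = 413 d
ΔV = Q × t = 180 m³/d × 413 d = 74340 m³
Δh = ΔV / (S × A) = 74340 / (0.0015 × 2 × 10^6) = 24.78 m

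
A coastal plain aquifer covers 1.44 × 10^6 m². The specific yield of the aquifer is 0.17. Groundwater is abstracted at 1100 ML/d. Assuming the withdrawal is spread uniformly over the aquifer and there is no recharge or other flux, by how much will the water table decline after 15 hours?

Q = 1100 ML/d = 1.1 × 10^6 m³/d
t = 15 hours = 0.625 d
ΔV = Q × t = 1.1 × 10^6 m³/d × 0.625 d = 6.875 × 10^5 m³
Δh = ΔV / (Sy × A) = 6.875 × 10^5 / (0.17 × 1.44 × 10^6) = 2.808 m

Δh ≈ 2.81 m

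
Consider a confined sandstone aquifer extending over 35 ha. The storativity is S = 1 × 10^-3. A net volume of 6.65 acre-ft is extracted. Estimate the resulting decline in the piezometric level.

A = 35 ha = 3.5 × 10^5 m²
ΔV = 6.65 acre-ft = 8203 m³
Δh = ΔV / (S × A) = 8203 m³ / (0.001 × 3.5 × 10^5 m²) = 23.44 m

Δh ≈ 23.4 m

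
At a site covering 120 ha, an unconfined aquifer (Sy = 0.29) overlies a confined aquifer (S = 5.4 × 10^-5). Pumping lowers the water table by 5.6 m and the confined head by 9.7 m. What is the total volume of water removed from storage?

ΔV ≈ 1.95 × 10^6 m³

A = 120 ha = 1.2 × 10^6 m²
Unconfined: ΔV_u = Sy × A × Δh_u = 0.29 × 1.2 × 10^6 × 5.6 = 1.949 × 10^6 m³
Confined: ΔV_c = S × A × Δh_c = 5.4 × 10^-5 × 1.2 × 10^6 × 9.7 = 628.6 m³
Total ΔV = 1.949 × 10^6 + 628.6 = 1.949 × 10^6 m³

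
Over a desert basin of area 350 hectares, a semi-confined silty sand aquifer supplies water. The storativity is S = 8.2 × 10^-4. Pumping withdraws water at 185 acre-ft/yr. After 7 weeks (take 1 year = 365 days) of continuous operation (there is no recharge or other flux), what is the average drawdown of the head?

Δh ≈ 10.7 m

A = 350 hectares = 3.5 × 10^6 m²
Q = 185 acre-ft/yr = 625.2 m³/d
t = 7 weeks = 49 d
ΔV = Q × t = 625.2 m³/d × 49 d = 30630 m³
Δh = ΔV / (S × A) = 30630 / (8.2 × 10^-4 × 3.5 × 10^6) = 10.67 m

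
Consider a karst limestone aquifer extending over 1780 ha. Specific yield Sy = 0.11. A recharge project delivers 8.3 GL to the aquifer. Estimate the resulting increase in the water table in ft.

A = 1780 ha = 1.78 × 10^7 m²
ΔV = 8.3 GL = 8.3 × 10^6 m³
Δh = ΔV / (Sy × A) = 8.3 × 10^6 m³ / (0.11 × 1.78 × 10^7 m²) = 4.239 m
Δh = 4.239 m = 13.91 ft

Δh ≈ 13.9 ft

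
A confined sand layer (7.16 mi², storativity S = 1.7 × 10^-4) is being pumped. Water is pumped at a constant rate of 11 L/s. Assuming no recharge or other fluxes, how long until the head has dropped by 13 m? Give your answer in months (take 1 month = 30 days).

t ≈ 1.44 months

A = 7.16 mi² = 1.854 × 10^7 m²
ΔV = S × A × Δh = 1.7 × 10^-4 × 1.854 × 10^7 × 13 = 40980 m³
Q = 11 L/s = 950.4 m³/d
t = ΔV / Q = 40980 m³ / 950.4 m³/d = 43.12 d
t = 43.12 d ≈ 1.437 months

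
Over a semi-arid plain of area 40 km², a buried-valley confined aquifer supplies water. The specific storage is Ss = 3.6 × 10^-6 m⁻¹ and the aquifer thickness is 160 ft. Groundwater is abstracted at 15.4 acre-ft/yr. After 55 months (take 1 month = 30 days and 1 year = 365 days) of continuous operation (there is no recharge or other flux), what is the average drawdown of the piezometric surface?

b = 160 ft = 48.77 m
S = Ss × b = 3.6 × 10^-6 m⁻¹ × 48.77 m = 1.756 × 10^-4
A = 40 km² = 4 × 10^7 m²
Q = 15.4 acre-ft/yr = 52.04 m³/d
t = 55 months = 1650 d
ΔV = Q × t = 52.04 m³/d × 1650 d = 85870 m³
Δh = ΔV / (S × A) = 85870 / (1.756 × 10^-4 × 4 × 10^7) = 12.23 m

Δh ≈ 12.2 m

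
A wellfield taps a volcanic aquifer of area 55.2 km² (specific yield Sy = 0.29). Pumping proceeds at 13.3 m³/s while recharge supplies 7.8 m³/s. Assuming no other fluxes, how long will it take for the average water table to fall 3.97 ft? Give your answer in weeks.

t ≈ 5.82 weeks

A = 55.2 km² = 5.52 × 10^7 m²
Δh = 3.97 ft = 1.21 m
ΔV = Sy × A × Δh = 0.29 × 5.52 × 10^7 × 1.21 = 1.937 × 10^7 m³
Net withdrawal = 13.3 − 7.8 = 5.5 m³/s = 4.752 × 10^5 m³/d
t = ΔV / Q = 1.937 × 10^7 m³ / 4.752 × 10^5 m³/d = 40.76 d
t = 40.76 d ≈ 5.823 weeks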